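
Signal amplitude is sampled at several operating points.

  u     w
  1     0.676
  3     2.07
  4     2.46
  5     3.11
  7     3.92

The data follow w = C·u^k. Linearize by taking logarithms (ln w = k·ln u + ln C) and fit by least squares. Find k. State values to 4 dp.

k = 0.9133

With ln wᵢ as the transformed response and ln uᵢ as the regressor:
Σln u = 6.0403, Σ(ln u)² = 9.5056, Σln w = 3.7369, Σln u·ln w = 6.5316.
Equations: 9.5056·k + 6.0403·ln C = 6.5316;  6.0403·k + 5·ln C = 3.7369.
Slope k = (n·Σln u·ln w − Σln u·Σln w)/(n·Σ(ln u)² − (Σln u)²) = (5·6.5316 − 6.0403·3.7369)/11.0434 = 0.91333; ln C = (Σln w − k·Σln u)/n = -0.35598.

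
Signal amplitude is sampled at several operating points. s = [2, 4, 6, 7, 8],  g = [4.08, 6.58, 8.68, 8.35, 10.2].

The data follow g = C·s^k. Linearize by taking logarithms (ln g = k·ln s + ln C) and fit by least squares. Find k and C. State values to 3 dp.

Taking logs, ln g = k·ln s + ln C, so regress ln g on ln s.
XᵀX = [[13.7233, 7.8966]; [7.8966, 5]], rhs = [16.4175, 9.8958]ᵀ  (here Σln s = 7.8966, Σ(ln s)² = 13.7233, Σln g = 9.8958, Σln s·ln g = 16.4175).
Solving (det = 6.2610): k = 0.63005, ln C = 0.98412, so C = exp(0.98412) = 2.67546.

k = 0.630, C = 2.675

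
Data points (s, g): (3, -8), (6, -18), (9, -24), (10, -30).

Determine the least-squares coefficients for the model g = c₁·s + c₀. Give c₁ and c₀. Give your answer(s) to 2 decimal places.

AᵀA·[c₁, c₀]ᵀ = Aᵀg reads: 226·c₁ + 28·c₀ = -648;  28·c₁ + 4·c₀ = -80.
(Σs·s = 226, Σs = 28, Σ1 = 4, Σs·g = -648, Σg = -80.)
det = 226·4 − 28² = 120.
c₁ = ((-648)·4 − 28·(-80))/120 = -44/15; c₀ = (226·(-80) − 28·(-648))/120 = 8/15.

c₁ = -2.93, c₀ = 0.53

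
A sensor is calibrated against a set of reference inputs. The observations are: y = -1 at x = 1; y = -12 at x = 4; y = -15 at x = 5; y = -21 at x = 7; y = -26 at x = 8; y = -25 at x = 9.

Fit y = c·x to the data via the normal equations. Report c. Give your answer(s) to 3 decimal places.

c = -2.983

Normal-equation sums: Σx·x = 236.
Right-hand side: Σx·y = -704.
So MᵀM·[c]ᵀ = Mᵀy: [[236]]·[c]ᵀ = [-704]ᵀ.
Hence c = -704 / 236 ≈ -2.98305.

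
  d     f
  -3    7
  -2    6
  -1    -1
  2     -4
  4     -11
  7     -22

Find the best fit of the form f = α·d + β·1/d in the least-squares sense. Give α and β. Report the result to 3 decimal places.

α = -3.153, β = 3.950

The normal equations are: 83·α + 6·β = -238;  6·α + (11953/7056)·β = -1027/84.
Δ = 83·(11953/7056) − 6² = 738083/7056.
α = ((-238)·(11953/7056) − 6·(-1027/84))/(738083/7056) = -2327206/738083; β = (83·(-1027/84) − 6·(-238))/(738083/7056) = 2915724/738083.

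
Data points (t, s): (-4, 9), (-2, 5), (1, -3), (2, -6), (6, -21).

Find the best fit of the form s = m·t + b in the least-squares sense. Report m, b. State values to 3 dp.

From the data, Σt·t = 61, Σt = 3, Σ1 = 5.
Right-hand side: Σt·s = -187, Σs = -16.
Normal equations: [[61, 3]; [3, 5]]·[m, b]ᵀ = [-187, -16]ᵀ.
Eliminating b: 5·(row 1) − 3·(row 2) gives 296·m = 5·(-187) − 3·(-16) = -887, so m = -887/296.
Then b = ((-16) − 3·(-887/296))/5 = -415/296.

m = -2.997, b = -1.402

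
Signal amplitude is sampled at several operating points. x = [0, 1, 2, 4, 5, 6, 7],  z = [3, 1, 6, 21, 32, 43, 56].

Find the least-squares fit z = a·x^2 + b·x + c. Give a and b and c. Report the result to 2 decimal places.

a = 1.04, b = 0.67, c = 1.31

Compute the Gram sums: Σx^2·x^2 = 4595, Σx^2·x = 757, Σx^2 = 131, Σx·x = 131, Σx = 25, Σ1 = 7.
Moment sums: Σx^2·z = 5453, Σx·z = 907, Σz = 162.
Normal equations: [[4595, 757, 131]; [757, 131, 25]; [131, 25, 7]]·[a, b, c]ᵀ = [5453, 907, 162]ᵀ.
Row-reducing yields a = 3523/3388, b = 205/308, c = 158/121.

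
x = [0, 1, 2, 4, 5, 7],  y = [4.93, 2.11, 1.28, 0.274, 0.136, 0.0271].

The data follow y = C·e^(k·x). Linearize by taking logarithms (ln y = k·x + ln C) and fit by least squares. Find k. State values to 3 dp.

k = -0.733

With ln yᵢ as the transformed response and xᵢ as the regressor:
Over the data: Σx = 19.0000, Σ(x)² = 95.0000, Σln y = -4.3091, Σx·ln y = -39.1712.
Normal system: [[95.0000, 19.0000]; [19.0000, 6]]·[k, ln C]ᵀ = [-39.1712, -4.3091]ᵀ.
Slope k = (n·Σx·ln y − Σx·Σln y)/(n·Σ(x)² − (Σx)²) = (6·-39.1712 − 19.0000·-4.3091)/209.0000 = -0.73280; ln C = (Σln y − k·Σx)/n = 1.60235.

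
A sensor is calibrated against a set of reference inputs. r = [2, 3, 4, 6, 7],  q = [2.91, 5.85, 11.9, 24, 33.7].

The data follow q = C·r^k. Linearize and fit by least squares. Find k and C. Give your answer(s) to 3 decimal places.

k = 1.966, C = 0.727

With ln qᵢ as the transformed response and ln rᵢ as the regressor:
Σln r = 6.9157, Σ(ln r)² = 10.6062, Σln q = 12.0067, Σln r·ln q = 18.6533.
Equations: 10.6062·k + 6.9157·ln C = 18.6533;  6.9157·k + 5·ln C = 12.0067.
Slope k = (n·Σln r·ln q − Σln r·Σln q)/(n·Σ(ln r)² − (Σln r)²) = (5·18.6533 − 6.9157·12.0067)/5.2037 = 1.96620; ln C = (Σln q − k·Σln r)/n = -0.31820, so C = exp(-0.31820) = 0.72746.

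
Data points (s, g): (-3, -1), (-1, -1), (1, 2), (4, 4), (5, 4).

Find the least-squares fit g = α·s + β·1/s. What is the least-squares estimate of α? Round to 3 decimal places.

α = 0.747

The normal equations are: 52·α + 5·β = 42;  5·α + (7969/3600)·β = 77/15.
(Σs·s = 52, Σs·1/s = 5, Σ1/s·1/s = 7969/3600, Σs·g = 42, Σ1/s·g = 77/15.)
Eliminating β: (7969/3600)·(row 1) − 5·(row 2) gives (81097/900)·α = (7969/3600)·42 − 5·(77/15) = 13461/200, so α = 121149/162194.
Then β = ((77/15) − 5·(121149/162194))/(7969/3600) = 51240/81097.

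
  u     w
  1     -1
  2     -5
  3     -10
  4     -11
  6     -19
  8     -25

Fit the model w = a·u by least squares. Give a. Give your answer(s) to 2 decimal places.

From the data, Σu·u = 130.
Moment sums: Σu·w = -399.
Normal equations: [[130]]·[a]ᵀ = [-399]ᵀ.
a = (-399)/130 = -3.06923.

a = -3.07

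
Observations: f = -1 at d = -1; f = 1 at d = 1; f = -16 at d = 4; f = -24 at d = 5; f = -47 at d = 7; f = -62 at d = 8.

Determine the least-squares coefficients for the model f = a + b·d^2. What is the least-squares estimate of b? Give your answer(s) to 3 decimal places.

b = -0.979

Forming AᵀA = [[6, 156]; [156, 7380]] and Aᵀf = [-149, -7127]ᵀ gives AᵀA·[a, b]ᵀ = Aᵀf.
Eliminating b: 7380·(row 1) − 156·(row 2) gives 19944·a = 7380·(-149) − 156·(-7127) = 12192, so a = 508/831.
Then b = ((-7127) − 156·(508/831))/7380 = -3253/3324.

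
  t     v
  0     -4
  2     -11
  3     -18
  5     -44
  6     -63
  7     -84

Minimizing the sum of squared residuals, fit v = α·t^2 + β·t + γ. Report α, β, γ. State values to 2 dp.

α = -1.67, β = 0.30, γ = -4.21

From the data, Σt^2·t^2 = 4419, Σt^2·t = 719, Σt^2 = 123, Σt·t = 123, Σt = 23, Σ1 = 6.
Moment sums: Σt^2·v = -7690, Σt·v = -1262, Σv = -224.
Normal equations: [[4419, 719, 123]; [719, 123, 23]; [123, 23, 6]]·[α, β, γ]ᵀ = [-7690, -1262, -224]ᵀ.
Inverting the 3×3 Gram matrix, [α, β, γ]ᵀ = [-1103/660, 13/44, -694/165]ᵀ.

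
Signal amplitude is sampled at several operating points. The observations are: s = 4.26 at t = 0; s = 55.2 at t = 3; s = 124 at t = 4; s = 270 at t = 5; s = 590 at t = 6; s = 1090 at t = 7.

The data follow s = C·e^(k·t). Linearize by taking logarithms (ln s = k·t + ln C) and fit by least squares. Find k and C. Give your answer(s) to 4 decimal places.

With ln sᵢ as the transformed response and tᵢ as the regressor:
Σt = 25.0000, Σ(t)² = 135.0000, Σln s = 29.2530, Σt·ln s = 146.5444.
Normal system: [[135.0000, 25.0000]; [25.0000, 6]]·[k, ln C]ᵀ = [146.5444, 29.2530]ᵀ.
Solving (det = 185.0000): k = 0.79968, ln C = 1.54348, so C = exp(1.54348) = 4.68086.

k = 0.7997, C = 4.6809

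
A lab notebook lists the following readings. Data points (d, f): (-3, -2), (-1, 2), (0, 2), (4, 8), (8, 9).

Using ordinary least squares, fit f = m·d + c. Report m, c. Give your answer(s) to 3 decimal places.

m = 1.005, c = 2.192

Entries of AᵀA: Σd·d = 90, Σd = 8, Σ1 = 5.
For Aᵀf: Σd·f = 108, Σf = 19.
Normal equations: [[90, 8]; [8, 5]]·[m, c]ᵀ = [108, 19]ᵀ.
Determinant 90·5 − 8² = 386.
m = (108·5 − 8·19)/386 = 194/193; c = (90·19 − 8·108)/386 = 423/193.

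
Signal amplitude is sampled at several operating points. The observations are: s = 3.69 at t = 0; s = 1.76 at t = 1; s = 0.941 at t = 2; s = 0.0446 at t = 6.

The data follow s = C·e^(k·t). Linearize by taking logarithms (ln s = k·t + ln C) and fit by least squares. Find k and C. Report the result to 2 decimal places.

Linearized form: ln s = k·t + ln C. From the 4 transformed points,
Sums: Σt = 9.0000, Σ(t)² = 41.0000, Σln s = -1.2999, Σt·ln s = -18.2164.
Normal system: [[41.0000, 9.0000]; [9.0000, 4]]·[k, ln C]ᵀ = [-18.2164, -1.2999]ᵀ.
Slope k = (n·Σt·ln s − Σt·Σln s)/(n·Σ(t)² − (Σt)²) = (4·-18.2164 − 9.0000·-1.2999)/83.0000 = -0.73695; ln C = (Σln s − k·Σt)/n = 1.33316, so C = exp(1.33316) = 3.79301.

k = -0.74, C = 3.79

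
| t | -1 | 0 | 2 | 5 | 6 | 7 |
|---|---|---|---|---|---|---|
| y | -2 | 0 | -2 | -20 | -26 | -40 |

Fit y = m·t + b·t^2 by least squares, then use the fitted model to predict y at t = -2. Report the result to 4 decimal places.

ŷ = -5.4900

MᵀM·[m, b]ᵀ = Mᵀy reads: 115·m + 691·b = -538;  691·m + 4339·b = -3406.
det = 115·4339 − 691² = 21504.
m = ((-538)·4339 − 691·(-3406))/21504 = 1597/1792; b = (115·(-3406) − 691·(-538))/21504 = -1661/1792.
At t = -2: ŷ = (1597/1792)·(-2) + (-1661/1792)·(4) = -4919/896.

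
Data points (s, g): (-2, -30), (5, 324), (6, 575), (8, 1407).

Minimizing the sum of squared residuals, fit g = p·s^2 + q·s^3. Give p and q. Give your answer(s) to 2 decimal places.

p = -2.00, q = 3.00

Entries of AᵀA: Σs^2·s^2 = 6033, Σs^2·s^3 = 43637, Σs^3·s^3 = 324489.
For Aᵀg: Σs^2·g = 118728, Σs^3·g = 885324.
Δ = 6033·324489 − 43637² = 53454368.
p = (118728·324489 − 43637·885324)/53454368 = -2430759/1214872; q = (6033·885324 − 43637·118728)/53454368 = 3641499/1214872.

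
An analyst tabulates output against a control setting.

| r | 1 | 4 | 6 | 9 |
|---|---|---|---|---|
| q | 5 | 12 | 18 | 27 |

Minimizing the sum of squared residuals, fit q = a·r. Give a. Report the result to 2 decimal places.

Entries of XᵀX: Σr·r = 134.
Right-hand side: Σr·q = 404.
Hence a = 404 / 134 ≈ 3.01493.

a = 3.01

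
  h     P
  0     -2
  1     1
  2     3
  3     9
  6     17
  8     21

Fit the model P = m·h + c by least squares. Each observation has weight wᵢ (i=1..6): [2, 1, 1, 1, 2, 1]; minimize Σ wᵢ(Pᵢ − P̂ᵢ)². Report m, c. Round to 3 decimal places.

Compute the Gram sums: Σwᵢ·h·h = 150, Σwᵢ·h = 26, Σwᵢ·1 = 8.
And Σwᵢ·h·P = 406, Σwᵢ·P = 64.
So MᵀWM·[m, c]ᵀ = MᵀWP: [[150, 26]; [26, 8]]·[m, c]ᵀ = [406, 64]ᵀ.
Determinant 150·8 − 26² = 524.
m = (406·8 − 26·64)/524 = 396/131; c = (150·64 − 26·406)/524 = -239/131.

m = 3.023, c = -1.824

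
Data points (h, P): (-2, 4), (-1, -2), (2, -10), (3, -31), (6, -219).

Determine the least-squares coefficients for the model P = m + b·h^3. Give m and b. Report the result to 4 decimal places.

Entries of AᵀA: Σ1 = 5, Σh^3 = 242, Σh^3·h^3 = 47514.
For AᵀP: ΣP = -258, Σh^3·P = -48251.
Eliminating b: 47514·(row 1) − 242·(row 2) gives 179006·m = 47514·(-258) − 242·(-48251) = -581870, so m = -290935/89503.
Then b = ((-48251) − 242·(-290935/89503))/47514 = -178819/179006.

m = -3.2506, b = -0.9990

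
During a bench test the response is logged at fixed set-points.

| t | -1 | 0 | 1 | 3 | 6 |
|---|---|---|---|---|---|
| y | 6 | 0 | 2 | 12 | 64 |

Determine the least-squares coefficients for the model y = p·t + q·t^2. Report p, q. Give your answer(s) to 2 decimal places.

Entries of MᵀM: Σt·t = 47, Σt·t^2 = 243, Σt^2·t^2 = 1379.
Moment sums: Σt·y = 416, Σt^2·y = 2420.
Normal equations: [[47, 243]; [243, 1379]]·[p, q]ᵀ = [416, 2420]ᵀ.
det = 47·1379 − 243² = 5764.
p = (416·1379 − 243·2420)/5764 = -3599/1441; q = (47·2420 − 243·416)/5764 = 3163/1441.

p = -2.50, q = 2.20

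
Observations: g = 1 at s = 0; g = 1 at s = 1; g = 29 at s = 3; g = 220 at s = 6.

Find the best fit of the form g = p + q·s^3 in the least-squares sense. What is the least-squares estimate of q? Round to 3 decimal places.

q = 1.015

AᵀA·[p, q]ᵀ = Aᵀg reads: 4·p + 244·q = 251;  244·p + 47386·q = 48304.
Eliminating q: 47386·(row 1) − 244·(row 2) gives 130008·p = 47386·251 − 244·48304 = 107710, so p = 53855/65004.
Then q = (48304 − 244·(53855/65004))/47386 = 32993/32502.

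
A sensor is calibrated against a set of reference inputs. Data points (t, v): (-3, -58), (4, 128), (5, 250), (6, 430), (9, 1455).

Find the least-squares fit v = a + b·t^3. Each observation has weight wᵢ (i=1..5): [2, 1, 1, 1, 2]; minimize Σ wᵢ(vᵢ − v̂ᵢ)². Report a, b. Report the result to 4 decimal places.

Setting ∂/∂a … = 0 gives: 7·a + 1809·b = 3602;  1809·a + 1130717·b = 2256844.
Determinant 7·1130717 − 1809² = 4642538.
a = (3602·1130717 − 1809·2256844)/4642538 = -4894081/2321269; b = (7·2256844 − 1809·3602)/4642538 = 4640945/2321269.

a = -2.1084, b = 1.9993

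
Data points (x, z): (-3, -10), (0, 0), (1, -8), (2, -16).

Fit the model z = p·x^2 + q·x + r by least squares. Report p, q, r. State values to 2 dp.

p = -2.16, q = -3.49, r = -0.94

Sums needed: Σx^2·x^2 = 98, Σx^2·x = -18, Σx^2 = 14, Σx·x = 14, Σx = 0, Σ1 = 4.
Moment sums: Σx^2·z = -162, Σx·z = -10, Σz = -34.
So AᵀA·[p, q, r]ᵀ = Aᵀz: [[98, -18, 14]; [-18, 14, 0]; [14, 0, 4]]·[p, q, r]ᵀ = [-162, -10, -34]ᵀ.
Row-reducing yields p = -391/181, q = -632/181, r = -170/181.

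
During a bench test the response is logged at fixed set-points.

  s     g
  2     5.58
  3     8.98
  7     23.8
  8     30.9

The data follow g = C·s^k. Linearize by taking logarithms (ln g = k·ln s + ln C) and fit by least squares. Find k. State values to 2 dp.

k = 1.21

Linearized form: ln g = k·ln s + ln C. From the 4 transformed points,
Sums: Σln s = 5.8171, Σ(ln s)² = 9.7980, Σln g = 10.5146, Σln s·ln g = 16.9051.
Normal system: [[9.7980, 5.8171]; [5.8171, 4]]·[k, ln C]ᵀ = [16.9051, 10.5146]ᵀ.
Δ = 9.7980·4 − (5.8171)² = 5.3534; k = (16.9051·4 − 5.8171·10.5146)/5.3534 = 1.20588, ln C = (9.7980·10.5146 − 5.8171·16.9051)/5.3534 = 0.87497.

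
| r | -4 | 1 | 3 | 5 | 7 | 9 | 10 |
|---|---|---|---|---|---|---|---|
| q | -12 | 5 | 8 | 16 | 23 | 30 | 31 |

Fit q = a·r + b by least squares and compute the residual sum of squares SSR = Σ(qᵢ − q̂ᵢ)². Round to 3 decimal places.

The normal equations are: 281·a + 31·b = 898;  31·a + 7·b = 101.
(Σr·r = 281, Σr = 31, Σ1 = 7, Σr·q = 898, Σq = 101.)
det = 281·7 − 31² = 1006.
a = (898·7 − 31·101)/1006 = 3155/1006; b = (281·101 − 31·898)/1006 = 543/1006.
Residuals: 5/1006, 666/503, -980/503, -111/503, 255/503, 621/503, -907/1006; SSR = 8241/1006.

SSR = 8.192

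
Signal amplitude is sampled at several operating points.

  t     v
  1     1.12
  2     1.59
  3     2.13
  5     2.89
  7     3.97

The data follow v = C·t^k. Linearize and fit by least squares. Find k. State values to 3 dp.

k = 0.643

Let Y = ln v. Fitting Y = k·ln t + ln C by least squares:
AᵀA = [[8.0643, 5.3471]; [5.3471, 5]], rhs = [5.5431, 3.7732]ᵀ  (here Σln t = 5.3471, Σ(ln t)² = 8.0643, Σln v = 3.7732, Σln t·ln v = 5.5431).
Δ = 8.0643·5 − (5.3471)² = 11.7297; k = (5.5431·5 − 5.3471·3.7732)/11.7297 = 0.64279, ln C = (8.0643·3.7732 − 5.3471·5.5431)/11.7297 = 0.06723.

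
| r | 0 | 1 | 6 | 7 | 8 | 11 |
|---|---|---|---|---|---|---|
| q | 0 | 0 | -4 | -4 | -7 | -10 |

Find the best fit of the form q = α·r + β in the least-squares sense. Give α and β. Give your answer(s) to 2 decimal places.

α = -0.90, β = 0.78

From the data, Σr·r = 271, Σr = 33, Σ1 = 6.
For Aᵀq: Σr·q = -218, Σq = -25.
Δ = 271·6 − 33² = 537.
α = ((-218)·6 − 33·(-25))/537 = -161/179; β = (271·(-25) − 33·(-218))/537 = 419/537.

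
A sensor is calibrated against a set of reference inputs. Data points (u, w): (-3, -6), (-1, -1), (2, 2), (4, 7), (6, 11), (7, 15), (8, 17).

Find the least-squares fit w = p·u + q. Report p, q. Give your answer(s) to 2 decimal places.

p = 2.03, q = -0.25

Forming MᵀM = [[179, 23]; [23, 7]] and Mᵀw = [358, 45]ᵀ gives MᵀM·[p, q]ᵀ = Mᵀw.
Δ = 179·7 − 23² = 724.
p = (358·7 − 23·45)/724 = 1471/724; q = (179·45 − 23·358)/724 = -179/724.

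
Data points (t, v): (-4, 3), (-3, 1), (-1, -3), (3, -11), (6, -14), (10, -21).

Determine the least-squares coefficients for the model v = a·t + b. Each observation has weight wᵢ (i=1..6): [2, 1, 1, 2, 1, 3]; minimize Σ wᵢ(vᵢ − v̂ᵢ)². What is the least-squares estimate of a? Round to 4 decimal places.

a = -1.6961

Normal-equation sums: Σwᵢ·t·t = 396, Σwᵢ·t = 30, Σwᵢ·1 = 10.
Right-hand side: Σwᵢ·t·v = -804, Σwᵢ·v = -95.
Δ = 396·10 − 30² = 3060.
a = ((-804)·10 − 30·(-95))/3060 = -173/102; b = (396·(-95) − 30·(-804))/3060 = -75/17.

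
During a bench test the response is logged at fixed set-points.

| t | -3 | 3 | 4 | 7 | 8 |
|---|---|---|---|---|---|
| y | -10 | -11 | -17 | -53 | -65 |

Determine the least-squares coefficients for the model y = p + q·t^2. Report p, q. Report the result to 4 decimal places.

p = -1.3646, q = -1.0148

The normal system MᵀM·[p, q]ᵀ = Mᵀy is [[5, 147]; [147, 6915]]·[p, q]ᵀ = [-156, -7218]ᵀ.
det = 5·6915 − 147² = 12966.
p = ((-156)·6915 − 147·(-7218))/12966 = -2949/2161; q = (5·(-7218) − 147·(-156))/12966 = -2193/2161.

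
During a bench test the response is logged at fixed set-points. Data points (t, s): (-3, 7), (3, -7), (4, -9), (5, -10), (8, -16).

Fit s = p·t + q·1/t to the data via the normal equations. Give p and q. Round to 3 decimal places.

p = -1.930, q = -3.721

Normal-equation sums: Σt·t = 123, Σt·1/t = 5, Σ1/t·1/t = 4901/14400.
For Xᵀs: Σt·s = -256, Σ1/t·s = -131/12.
Normal equations: [[123, 5]; [5, 4901/14400]]·[p, q]ᵀ = [-256, -131/12]ᵀ.
Eliminating q: (4901/14400)·(row 1) − 5·(row 2) gives (80941/4800)·p = (4901/14400)·(-256) − 5·(-131/12) = -29291/900, so p = -468656/242823.
Then q = ((-131/12) − 5·(-468656/242823))/(4901/14400) = -301200/80941.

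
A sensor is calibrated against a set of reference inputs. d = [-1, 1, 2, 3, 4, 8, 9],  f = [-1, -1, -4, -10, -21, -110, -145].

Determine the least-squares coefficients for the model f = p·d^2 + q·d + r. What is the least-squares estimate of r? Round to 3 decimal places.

With design matrix A, AᵀA = [[11012, 1340, 176]; [1340, 176, 26]; [176, 26, 7]] and Aᵀf = [-19229, -2307, -292]ᵀ.
Solving the 3×3 system (Gaussian elimination) gives p = -46049/22836, q = 11606/5709, r = 2732/1903.

r = 1.436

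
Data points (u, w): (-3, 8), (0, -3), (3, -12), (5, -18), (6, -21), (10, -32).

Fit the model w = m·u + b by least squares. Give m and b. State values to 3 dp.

m = -3.062, b = -2.284

With design matrix A, AᵀA = [[179, 21]; [21, 6]] and Aᵀw = [-596, -78]ᵀ.
Δ = 179·6 − 21² = 633.
m = ((-596)·6 − 21·(-78))/633 = -646/211; b = (179·(-78) − 21·(-596))/633 = -482/211.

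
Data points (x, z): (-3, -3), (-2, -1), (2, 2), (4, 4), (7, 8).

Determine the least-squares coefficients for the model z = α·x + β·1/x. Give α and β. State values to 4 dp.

α = 1.1647, β = -1.7012

The normal equations are: 82·α + 5·β = 87;  5·α + (4897/7056)·β = 65/14.
Determinant 82·(4897/7056) − 5² = 112577/3528.
α = (87·(4897/7056) − 5·(65/14))/(112577/3528) = 262239/225154; β = (82·(65/14) − 5·87)/(112577/3528) = -191520/112577.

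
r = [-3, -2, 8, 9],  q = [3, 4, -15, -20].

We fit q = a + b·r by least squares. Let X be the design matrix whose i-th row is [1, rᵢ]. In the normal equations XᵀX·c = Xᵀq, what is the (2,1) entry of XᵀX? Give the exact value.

Row 2 ↔ basis r, column 1 ↔ basis 1, so (XᵀX)_{2,1} = Σᵢ r = (-3)·(1) + (-2)·(1) + (8)·(1) + (9)·(1) = 12.

12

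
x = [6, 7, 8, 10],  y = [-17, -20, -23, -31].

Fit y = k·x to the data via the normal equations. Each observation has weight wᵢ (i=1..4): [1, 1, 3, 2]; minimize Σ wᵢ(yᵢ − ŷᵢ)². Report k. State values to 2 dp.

k = -2.96

Sums needed: Σwᵢ·x·x = 477.
And Σwᵢ·x·y = -1414.
Hence k = -1414 / 477 ≈ -2.96436.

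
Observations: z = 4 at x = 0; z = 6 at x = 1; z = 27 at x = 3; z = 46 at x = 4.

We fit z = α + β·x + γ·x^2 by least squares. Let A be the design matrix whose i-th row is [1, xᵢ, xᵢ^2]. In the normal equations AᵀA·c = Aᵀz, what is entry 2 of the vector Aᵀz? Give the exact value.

Entry 2 ↔ basis x, so (Aᵀz)_{2} = Σᵢ (x)·zᵢ = (0)·(4) + (1)·(6) + (3)·(27) + (4)·(46) = 271.

271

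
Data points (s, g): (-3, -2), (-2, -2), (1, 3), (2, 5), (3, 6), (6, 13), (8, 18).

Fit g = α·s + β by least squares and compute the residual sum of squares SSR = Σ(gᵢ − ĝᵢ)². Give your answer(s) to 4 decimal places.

From the data, Σs·s = 127, Σs = 15, Σ1 = 7.
Moment sums: Σs·g = 263, Σg = 41.
Normal equations: [[127, 15]; [15, 7]]·[α, β]ᵀ = [263, 41]ᵀ.
Determinant 127·7 − 15² = 664.
α = (263·7 − 15·41)/664 = 613/332; β = (127·41 − 15·263)/664 = 631/332.
Residuals: 136/83, -69/332, -62/83, -197/332, -239/166, 7/332, 441/332; SSR = 1241/166.

SSR = 7.4759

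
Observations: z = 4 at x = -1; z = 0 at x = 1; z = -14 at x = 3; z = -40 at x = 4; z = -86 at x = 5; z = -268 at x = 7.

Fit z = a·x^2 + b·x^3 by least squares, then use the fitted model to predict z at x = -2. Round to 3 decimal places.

From the data, Σx^2·x^2 = 3365, Σx^2·x^3 = 21199, Σx^3·x^3 = 138101.
Moment sums: Σx^2·z = -16044, Σx^3·z = -105616.
Eliminating b: 138101·(row 1) − 21199·(row 2) gives 15312264·a = 138101·(-16044) − 21199·(-105616) = 23261140, so a = 5815285/3828066.
Then b = ((-105616) − 21199·(5815285/3828066))/138101 = -3820271/3828066.
At x = -2: ẑ = (5815285/3828066)·(4) + (-3820271/3828066)·(-8) = 2446514/174003.

ẑ = 14.060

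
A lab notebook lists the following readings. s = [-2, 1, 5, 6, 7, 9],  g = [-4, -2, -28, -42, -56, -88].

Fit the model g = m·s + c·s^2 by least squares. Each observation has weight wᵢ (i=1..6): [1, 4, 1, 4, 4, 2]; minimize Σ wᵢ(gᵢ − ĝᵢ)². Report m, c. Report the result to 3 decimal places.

m = -0.956, c = -0.993

Compute the Gram sums: Σwᵢ·s·s = 535, Σwᵢ·s·s^2 = 3815, Σwᵢ·s^2·s^2 = 28555.
For XᵀWg: Σwᵢ·s·g = -4300, Σwᵢ·s^2·g = -32004.
Normal equations: [[535, 3815]; [3815, 28555]]·[m, c]ᵀ = [-4300, -32004]ᵀ.
Determinant 535·28555 − 3815² = 722700.
m = ((-4300)·28555 − 3815·(-32004))/722700 = -3142/3285; c = (535·(-32004) − 3815·(-4300))/722700 = -3262/3285.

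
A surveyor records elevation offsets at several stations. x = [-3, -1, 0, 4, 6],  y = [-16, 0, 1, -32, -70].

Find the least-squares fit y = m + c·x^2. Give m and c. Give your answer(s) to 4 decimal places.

m = 1.3255, c = -1.9940

From the data, Σ1 = 5, Σx^2 = 62, Σx^2·x^2 = 1634.
For Aᵀy: Σy = -117, Σx^2·y = -3176.
So AᵀA·[m, c]ᵀ = Aᵀy: [[5, 62]; [62, 1634]]·[m, c]ᵀ = [-117, -3176]ᵀ.
Eliminating c: 1634·(row 1) − 62·(row 2) gives 4326·m = 1634·(-117) − 62·(-3176) = 5734, so m = 2867/2163.
Then c = ((-3176) − 62·(2867/2163))/1634 = -4313/2163.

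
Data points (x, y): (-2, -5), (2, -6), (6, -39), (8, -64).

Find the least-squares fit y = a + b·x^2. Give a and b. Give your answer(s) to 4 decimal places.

a = -1.9522, b = -0.9833

Entries of MᵀM: Σ1 = 4, Σx^2 = 108, Σx^2·x^2 = 5424.
For Mᵀy: Σy = -114, Σx^2·y = -5544.
So MᵀM·[a, b]ᵀ = Mᵀy: [[4, 108]; [108, 5424]]·[a, b]ᵀ = [-114, -5544]ᵀ.
Eliminating b: 5424·(row 1) − 108·(row 2) gives 10032·a = 5424·(-114) − 108·(-5544) = -19584, so a = -408/209.
Then b = ((-5544) − 108·(-408/209))/5424 = -411/418.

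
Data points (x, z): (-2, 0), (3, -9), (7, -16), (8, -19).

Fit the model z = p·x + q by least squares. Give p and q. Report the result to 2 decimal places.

p = -1.85, q = -3.58

Sums needed: Σx·x = 126, Σx = 16, Σ1 = 4.
Right-hand side: Σx·z = -291, Σz = -44.
Determinant 126·4 − 16² = 248.
p = ((-291)·4 − 16·(-44))/248 = -115/62; q = (126·(-44) − 16·(-291))/248 = -111/31.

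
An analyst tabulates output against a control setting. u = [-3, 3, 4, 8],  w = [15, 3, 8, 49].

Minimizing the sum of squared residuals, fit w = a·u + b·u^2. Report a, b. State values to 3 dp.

The normal equations are: 98·a + 576·b = 388;  576·a + 4514·b = 3426.
(Σu·u = 98, Σu·u^2 = 576, Σu^2·u^2 = 4514, Σu·w = 388, Σu^2·w = 3426.)
Eliminating b: 4514·(row 1) − 576·(row 2) gives 110596·a = 4514·388 − 576·3426 = -221944, so a = -55486/27649.
Then b = (3426 − 576·(-55486/27649))/4514 = 28065/27649.

a = -2.007, b = 1.015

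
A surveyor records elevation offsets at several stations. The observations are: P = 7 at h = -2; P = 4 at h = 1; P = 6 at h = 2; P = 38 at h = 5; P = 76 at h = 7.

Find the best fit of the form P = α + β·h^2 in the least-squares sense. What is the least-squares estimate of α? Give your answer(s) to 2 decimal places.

Setting ∂/∂α … = 0 gives: 5·α + 83·β = 131;  83·α + 3059·β = 4730.
(Σ1 = 5, Σh^2 = 83, Σh^2·h^2 = 3059, ΣP = 131, Σh^2·P = 4730.)
det = 5·3059 − 83² = 8406.
α = (131·3059 − 83·4730)/8406 = 2713/2802; β = (5·4730 − 83·131)/8406 = 4259/2802.

α = 0.97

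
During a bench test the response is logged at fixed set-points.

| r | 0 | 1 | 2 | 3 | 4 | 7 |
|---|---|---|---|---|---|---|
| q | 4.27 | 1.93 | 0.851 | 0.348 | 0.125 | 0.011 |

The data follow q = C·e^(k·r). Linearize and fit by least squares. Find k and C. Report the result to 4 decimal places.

Taking logs, ln q = k·r + ln C, so regress ln q on r.
Σr = 17.0000, Σ(r)² = 79.0000, Σln q = -5.6971, Σr·ln q = -42.7186.
Equations: 79.0000·k + 17.0000·ln C = -42.7186;  17.0000·k + 6·ln C = -5.6971.
Δ = 79.0000·6 − (17.0000)² = 185.0000; k = (-42.7186·6 − 17.0000·-5.6971)/185.0000 = -0.86195, ln C = (79.0000·-5.6971 − 17.0000·-42.7186)/185.0000 = 1.49269, so C = exp(1.49269) = 4.44906.

k = -0.8620, C = 4.4491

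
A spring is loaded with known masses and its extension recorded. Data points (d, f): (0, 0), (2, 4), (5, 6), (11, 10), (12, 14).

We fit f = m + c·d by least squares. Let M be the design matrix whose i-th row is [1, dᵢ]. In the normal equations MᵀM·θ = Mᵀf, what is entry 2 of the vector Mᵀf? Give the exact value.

Entry 2 ↔ basis d, so (Mᵀf)_{2} = Σᵢ (d)·fᵢ = (0)·(0) + (2)·(4) + (5)·(6) + (11)·(10) + (12)·(14) = 316.

316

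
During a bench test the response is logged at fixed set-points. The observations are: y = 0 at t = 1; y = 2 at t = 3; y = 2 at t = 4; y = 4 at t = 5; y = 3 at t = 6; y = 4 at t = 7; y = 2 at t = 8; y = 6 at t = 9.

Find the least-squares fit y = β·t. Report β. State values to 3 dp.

Forming MᵀM = [[281]] and Mᵀy = [150]ᵀ gives MᵀM·[β]ᵀ = Mᵀy.
Hence β = 150 / 281 ≈ 0.533808.

β = 0.534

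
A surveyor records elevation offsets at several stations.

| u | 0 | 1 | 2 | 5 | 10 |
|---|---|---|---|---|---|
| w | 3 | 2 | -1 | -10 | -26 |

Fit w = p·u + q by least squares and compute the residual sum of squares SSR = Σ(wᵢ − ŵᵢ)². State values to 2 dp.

MᵀM·[p, q]ᵀ = Mᵀw reads: 130·p + 18·q = -310;  18·p + 5·q = -32.
det = 130·5 − 18² = 326.
p = ((-310)·5 − 18·(-32))/326 = -487/163; q = (130·(-32) − 18·(-310))/326 = 710/163.
Residuals: -221/163, 103/163, 101/163, 95/163, -78/163; SSR = 520/163.

SSR = 3.19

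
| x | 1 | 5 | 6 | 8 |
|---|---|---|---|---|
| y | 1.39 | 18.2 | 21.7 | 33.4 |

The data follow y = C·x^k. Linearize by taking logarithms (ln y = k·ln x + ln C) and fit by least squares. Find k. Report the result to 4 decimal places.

Linearized form: ln y = k·ln x + ln C. From the 4 transformed points,
XᵀX = [[10.1248, 5.4806]; [5.4806, 4]], rhs = [17.4793, 9.8166]ᵀ  (here Σln x = 5.4806, Σ(ln x)² = 10.1248, Σln y = 9.8166, Σln x·ln y = 17.4793).
Slope k = (n·Σln x·ln y − Σln x·Σln y)/(n·Σ(ln x)² − (Σln x)²) = (4·17.4793 − 5.4806·9.8166)/10.4617 = 1.54048; ln C = (Σln y − k·Σln x)/n = 0.34345.

k = 1.5405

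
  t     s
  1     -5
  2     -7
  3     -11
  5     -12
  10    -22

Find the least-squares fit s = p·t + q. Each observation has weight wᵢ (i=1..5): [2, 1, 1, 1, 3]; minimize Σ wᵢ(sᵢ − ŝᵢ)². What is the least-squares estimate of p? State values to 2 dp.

The normal equations are: 340·p + 42·q = -777;  42·p + 8·q = -106.
(Σwᵢ·t·t = 340, Σwᵢ·t = 42, Σwᵢ·1 = 8, Σwᵢ·t·s = -777, Σwᵢ·s = -106.)
Determinant 340·8 − 42² = 956.
p = ((-777)·8 − 42·(-106))/956 = -441/239; q = (340·(-106) − 42·(-777))/956 = -1703/478.

p = -1.85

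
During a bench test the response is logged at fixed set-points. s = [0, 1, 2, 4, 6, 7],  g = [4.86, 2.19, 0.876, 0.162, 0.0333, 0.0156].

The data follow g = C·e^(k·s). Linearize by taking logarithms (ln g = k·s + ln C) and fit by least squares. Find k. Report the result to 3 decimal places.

Linearized form: ln g = k·s + ln C. From the 6 transformed points,
AᵀA = [[106.0000, 20.0000]; [20.0000, 6]], rhs = [-56.2981, -7.1503]ᵀ  (here Σs = 20.0000, Σ(s)² = 106.0000, Σln g = -7.1503, Σs·ln g = -56.2981).
Solving (det = 236.0000): k = -0.82535, ln C = 1.55945.

k = -0.825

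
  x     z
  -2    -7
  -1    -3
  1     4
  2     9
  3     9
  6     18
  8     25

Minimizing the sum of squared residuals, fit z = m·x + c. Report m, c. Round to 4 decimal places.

Compute the Gram sums: Σx·x = 119, Σx = 17, Σ1 = 7.
Right-hand side: Σx·z = 374, Σz = 55.
Normal equations: [[119, 17]; [17, 7]]·[m, c]ᵀ = [374, 55]ᵀ.
Determinant 119·7 − 17² = 544.
m = (374·7 − 17·55)/544 = 99/32; c = (119·55 − 17·374)/544 = 11/32.

m = 3.0938, c = 0.3438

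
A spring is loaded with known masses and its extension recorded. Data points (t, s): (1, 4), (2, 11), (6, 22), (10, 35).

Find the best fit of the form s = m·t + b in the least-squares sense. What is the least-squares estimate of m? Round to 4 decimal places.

m = 3.2709

The normal equations are: 141·m + 19·b = 508;  19·m + 4·b = 72.
(Σt·t = 141, Σt = 19, Σ1 = 4, Σt·s = 508, Σs = 72.)
Eliminating b: 4·(row 1) − 19·(row 2) gives 203·m = 4·508 − 19·72 = 664, so m = 664/203.
Then b = (72 − 19·(664/203))/4 = 500/203.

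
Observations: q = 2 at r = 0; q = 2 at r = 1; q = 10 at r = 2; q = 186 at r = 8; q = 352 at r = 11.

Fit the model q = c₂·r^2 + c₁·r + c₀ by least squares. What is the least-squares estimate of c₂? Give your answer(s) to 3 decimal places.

Setting ∂/∂c₂ … = 0 gives: 18754·c₂ + 1852·c₁ + 190·c₀ = 54538;  1852·c₂ + 190·c₁ + 22·c₀ = 5382;  190·c₂ + 22·c₁ + 5·c₀ = 552.
Inverting the 3×3 Gram matrix, [c₂, c₁, c₀]ᵀ = [159409/53391, -45979/53391, 13044/17797]ᵀ.

c₂ = 2.986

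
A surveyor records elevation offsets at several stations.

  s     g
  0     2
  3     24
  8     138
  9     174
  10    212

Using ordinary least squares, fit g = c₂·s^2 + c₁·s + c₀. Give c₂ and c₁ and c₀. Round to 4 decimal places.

The normal equations are: 20738·c₂ + 2268·c₁ + 254·c₀ = 44342;  2268·c₂ + 254·c₁ + 30·c₀ = 4862;  254·c₂ + 30·c₁ + 5·c₀ = 550.
(Σs^2·s^2 = 20738, Σs^2·s = 2268, Σs^2 = 254, Σs·s = 254, Σs = 30, Σ1 = 5, Σs^2·g = 44342, Σs·g = 4862, Σg = 550.)
Solving the 3×3 system (Gaussian elimination) gives c₂ = 2225/1131, c₁ = 501/377, c₀ = 2362/1131.

c₂ = 1.9673, c₁ = 1.3289, c₀ = 2.0884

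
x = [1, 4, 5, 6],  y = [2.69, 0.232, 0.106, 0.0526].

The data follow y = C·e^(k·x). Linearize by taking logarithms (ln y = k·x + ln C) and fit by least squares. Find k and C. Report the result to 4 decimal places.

Taking logs, ln y = k·x + ln C, so regress ln y on x.
Sums: Σx = 16.0000, Σ(x)² = 78.0000, Σln y = -5.6608, Σx·ln y = -33.7463.
Normal system: [[78.0000, 16.0000]; [16.0000, 4]]·[k, ln C]ᵀ = [-33.7463, -5.6608]ᵀ.
Δ = 78.0000·4 − (16.0000)² = 56.0000; k = (-33.7463·4 − 16.0000·-5.6608)/56.0000 = -0.79307, ln C = (78.0000·-5.6608 − 16.0000·-33.7463)/56.0000 = 1.75708, so C = exp(1.75708) = 5.79551.

k = -0.7931, C = 5.7955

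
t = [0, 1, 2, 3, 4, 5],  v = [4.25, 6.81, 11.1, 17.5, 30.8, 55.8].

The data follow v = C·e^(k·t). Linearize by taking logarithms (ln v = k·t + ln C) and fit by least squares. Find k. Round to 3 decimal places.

k = 0.510

Taking logs, ln v = k·t + ln C, so regress ln v on t.
Sums: Σt = 15.0000, Σ(t)² = 55.0000, Σln v = 16.0837, Σt·ln v = 49.1378.
Normal system: [[55.0000, 15.0000]; [15.0000, 6]]·[k, ln C]ᵀ = [49.1378, 16.0837]ᵀ.
Slope k = (n·Σt·ln v − Σt·Σln v)/(n·Σ(t)² − (Σt)²) = (6·49.1378 − 15.0000·16.0837)/105.0000 = 0.51020; ln C = (Σln v − k·Σt)/n = 1.40513.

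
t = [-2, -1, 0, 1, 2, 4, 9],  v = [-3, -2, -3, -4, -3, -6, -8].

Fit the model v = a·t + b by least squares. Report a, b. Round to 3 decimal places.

Sums needed: Σt·t = 107, Σt = 13, Σ1 = 7.
Right-hand side: Σt·v = -98, Σv = -29.
Normal equations: [[107, 13]; [13, 7]]·[a, b]ᵀ = [-98, -29]ᵀ.
Δ = 107·7 − 13² = 580.
a = ((-98)·7 − 13·(-29))/580 = -309/580; b = (107·(-29) − 13·(-98))/580 = -1829/580.

a = -0.533, b = -3.153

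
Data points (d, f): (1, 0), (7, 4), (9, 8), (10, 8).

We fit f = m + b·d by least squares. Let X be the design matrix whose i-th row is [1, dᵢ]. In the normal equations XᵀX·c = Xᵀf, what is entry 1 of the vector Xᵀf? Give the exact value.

Entry 1 ↔ basis 1, so (Xᵀf)_{1} = Σᵢ fᵢ = (1)·(0) + (1)·(4) + (1)·(8) + (1)·(8) = 20.

20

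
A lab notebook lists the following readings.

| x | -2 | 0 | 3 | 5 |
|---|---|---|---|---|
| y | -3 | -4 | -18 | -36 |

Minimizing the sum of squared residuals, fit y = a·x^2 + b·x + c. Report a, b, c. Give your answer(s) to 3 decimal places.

Forming MᵀM = [[722, 144, 38]; [144, 38, 6]; [38, 6, 4]] and Mᵀy = [-1074, -228, -61]ᵀ gives MᵀM·[a, b, c]ᵀ = Mᵀy.
Solving the 3×3 system (Gaussian elimination) gives a = -17/20, b = -1251/580, c = -457/116.

a = -0.850, b = -2.157, c = -3.940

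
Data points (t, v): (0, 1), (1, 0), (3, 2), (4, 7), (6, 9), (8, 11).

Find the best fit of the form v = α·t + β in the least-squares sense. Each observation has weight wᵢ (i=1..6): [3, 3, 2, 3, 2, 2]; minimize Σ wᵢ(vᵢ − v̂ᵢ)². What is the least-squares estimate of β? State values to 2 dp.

Setting ∂/∂α … = 0 gives: 269·α + 49·β = 380;  49·α + 15·β = 68.
Eliminating β: 15·(row 1) − 49·(row 2) gives 1634·α = 15·380 − 49·68 = 2368, so α = 1184/817.
Then β = (68 − 49·(1184/817))/15 = -164/817.

β = -0.20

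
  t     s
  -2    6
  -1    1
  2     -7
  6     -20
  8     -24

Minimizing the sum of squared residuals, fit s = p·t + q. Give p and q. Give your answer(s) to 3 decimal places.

p = -2.987, q = -1.035

Compute the Gram sums: Σt·t = 109, Σt = 13, Σ1 = 5.
For Mᵀs: Σt·s = -339, Σs = -44.
Normal equations: [[109, 13]; [13, 5]]·[p, q]ᵀ = [-339, -44]ᵀ.
Eliminating q: 5·(row 1) − 13·(row 2) gives 376·p = 5·(-339) − 13·(-44) = -1123, so p = -1123/376.
Then q = ((-44) − 13·(-1123/376))/5 = -389/376.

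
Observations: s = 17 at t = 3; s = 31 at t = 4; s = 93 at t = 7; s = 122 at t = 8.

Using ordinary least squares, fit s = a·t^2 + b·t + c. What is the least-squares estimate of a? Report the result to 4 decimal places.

The normal equations are: 6834·a + 946·b + 138·c = 13014;  946·a + 138·b + 22·c = 1802;  138·a + 22·b + 4·c = 263.
(Σt^2·t^2 = 6834, Σt^2·t = 946, Σt^2 = 138, Σt·t = 138, Σt = 22, Σ1 = 4, Σt^2·s = 13014, Σt·s = 1802, Σs = 263.)
Inverting the 3×3 Gram matrix, [a, b, c]ᵀ = [15/8, 39/136, -35/68]ᵀ.

a = 1.8750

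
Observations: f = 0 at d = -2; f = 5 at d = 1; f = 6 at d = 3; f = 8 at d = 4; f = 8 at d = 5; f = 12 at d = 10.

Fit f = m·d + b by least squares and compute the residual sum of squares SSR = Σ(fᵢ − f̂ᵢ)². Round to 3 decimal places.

SSR = 3.890

Entries of MᵀM: Σd·d = 155, Σd = 21, Σ1 = 6.
And Σd·f = 215, Σf = 39.
det = 155·6 − 21² = 489.
m = (215·6 − 21·39)/489 = 157/163; b = (155·39 − 21·215)/489 = 510/163.
Residuals: -196/163, 148/163, -3/163, 166/163, 9/163, -124/163; SSR = 634/163.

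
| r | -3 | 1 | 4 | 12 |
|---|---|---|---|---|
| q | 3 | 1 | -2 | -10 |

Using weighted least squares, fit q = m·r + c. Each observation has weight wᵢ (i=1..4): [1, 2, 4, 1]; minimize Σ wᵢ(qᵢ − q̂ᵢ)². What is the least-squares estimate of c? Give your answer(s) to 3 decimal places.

Compute the Gram sums: Σwᵢ·r·r = 219, Σwᵢ·r = 27, Σwᵢ·1 = 8.
Right-hand side: Σwᵢ·r·q = -159, Σwᵢ·q = -13.
MᵀWM·[m, c]ᵀ = MᵀWq becomes [[219, 27]; [27, 8]]·[m, c]ᵀ = [-159, -13]ᵀ.
det = 219·8 − 27² = 1023.
m = ((-159)·8 − 27·(-13))/1023 = -307/341; c = (219·(-13) − 27·(-159))/1023 = 482/341.

c = 1.413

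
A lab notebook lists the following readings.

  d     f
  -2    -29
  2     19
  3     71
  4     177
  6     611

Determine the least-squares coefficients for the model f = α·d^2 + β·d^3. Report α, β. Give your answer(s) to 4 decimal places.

α = -1.0700, β = 3.0088

Forming MᵀM = [[1665, 9043]; [9043, 51609]] and Mᵀf = [25427, 145605]ᵀ gives MᵀM·[α, β]ᵀ = Mᵀf.
Eliminating β: 51609·(row 1) − 9043·(row 2) gives 4153136·α = 51609·25427 − 9043·145605 = -4443972, so α = -85461/79868.
Then β = (145605 − 9043·(-85461/79868))/51609 = 240307/79868.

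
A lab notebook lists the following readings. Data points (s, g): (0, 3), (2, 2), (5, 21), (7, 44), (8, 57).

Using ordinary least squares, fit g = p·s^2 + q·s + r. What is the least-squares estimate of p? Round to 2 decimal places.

Sums needed: Σs^2·s^2 = 7138, Σs^2·s = 988, Σs^2 = 142, Σs·s = 142, Σs = 22, Σ1 = 5.
Moment sums: Σs^2·g = 6337, Σs·g = 873, Σg = 127.
AᵀA·[p, q, r]ᵀ = Aᵀg becomes [[7138, 988, 142]; [988, 142, 22]; [142, 22, 5]]·[p, q, r]ᵀ = [6337, 873, 127]ᵀ.
Row-reducing yields p = 23219/21102, q = -39887/21102, r = 8679/3517.

p = 1.10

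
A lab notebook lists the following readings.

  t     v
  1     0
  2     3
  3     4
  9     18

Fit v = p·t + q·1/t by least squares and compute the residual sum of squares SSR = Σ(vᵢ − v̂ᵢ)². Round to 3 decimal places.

SSR = 1.692

Entries of AᵀA: Σt·t = 95, Σt·1/t = 4, Σ1/t·1/t = 445/324.
Right-hand side: Σt·v = 180, Σ1/t·v = 29/6.
AᵀA·[p, q]ᵀ = Aᵀv becomes [[95, 4]; [4, 445/324]]·[p, q]ᵀ = [180, 29/6]ᵀ.
Determinant 95·(445/324) − 4² = 37091/324.
p = (180·(445/324) − 4·(29/6))/(37091/324) = 73836/37091; q = (95·(29/6) − 4·180)/(37091/324) = -84510/37091.
Residuals: 10674/37091, 5856/37091, -44974/37091, 12504/37091; SSR = 62744/37091.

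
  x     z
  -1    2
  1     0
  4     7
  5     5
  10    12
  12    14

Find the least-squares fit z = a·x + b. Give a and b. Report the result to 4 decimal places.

a = 1.0434, b = 1.2760

The normal equations are: 287·a + 31·b = 339;  31·a + 6·b = 40.
Eliminating b: 6·(row 1) − 31·(row 2) gives 761·a = 6·339 − 31·40 = 794, so a = 794/761.
Then b = (40 − 31·(794/761))/6 = 971/761.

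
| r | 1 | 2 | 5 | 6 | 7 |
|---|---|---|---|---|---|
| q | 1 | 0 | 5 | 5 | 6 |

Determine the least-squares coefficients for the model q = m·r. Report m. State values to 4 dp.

m = 0.8522

MᵀM·[m]ᵀ = Mᵀq reads: 115·m = 98.
Hence m = 98 / 115 ≈ 0.852174.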